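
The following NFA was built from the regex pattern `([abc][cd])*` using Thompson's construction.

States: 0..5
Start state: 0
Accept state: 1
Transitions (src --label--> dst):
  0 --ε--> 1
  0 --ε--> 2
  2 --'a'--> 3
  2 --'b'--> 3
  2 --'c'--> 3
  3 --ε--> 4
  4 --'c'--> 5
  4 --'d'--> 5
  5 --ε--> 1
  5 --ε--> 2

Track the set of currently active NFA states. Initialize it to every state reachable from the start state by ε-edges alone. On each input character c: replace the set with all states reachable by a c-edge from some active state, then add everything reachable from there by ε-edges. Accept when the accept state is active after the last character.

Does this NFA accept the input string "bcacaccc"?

Answer: ACCEPT

Trace:
initial (ε-close {0}): {0,1,2}
'b' @ 1: {3,4}
'c' @ 2: {1,2,5}  ✓accept
'a' @ 3: {3,4}
'c' @ 4: {1,2,5}  ✓accept
'a' @ 5: {3,4}
'c' @ 6: {1,2,5}  ✓accept
'c' @ 7: {3,4}
'c' @ 8: {1,2,5}  ✓accept
final: {1,2,5}; accept 1 in set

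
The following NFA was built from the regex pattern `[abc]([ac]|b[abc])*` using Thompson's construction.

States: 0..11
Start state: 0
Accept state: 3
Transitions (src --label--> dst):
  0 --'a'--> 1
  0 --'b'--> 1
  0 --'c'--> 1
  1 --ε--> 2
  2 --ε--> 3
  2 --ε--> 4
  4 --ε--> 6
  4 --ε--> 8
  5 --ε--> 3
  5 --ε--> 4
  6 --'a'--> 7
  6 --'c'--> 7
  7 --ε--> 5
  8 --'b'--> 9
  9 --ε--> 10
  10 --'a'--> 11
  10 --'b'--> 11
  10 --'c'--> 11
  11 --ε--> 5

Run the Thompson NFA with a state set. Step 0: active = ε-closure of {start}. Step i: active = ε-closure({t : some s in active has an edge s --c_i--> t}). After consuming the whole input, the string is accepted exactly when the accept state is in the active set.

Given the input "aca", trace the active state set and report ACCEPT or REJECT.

S₀ = ε-closure({0}) = {0}
'a' @ 1: {1,2,3,4,6,8}  (accept∈set)
'c' @ 2: {3,4,5,6,7,8}  (accept∈set)
'a' @ 3: {3,4,5,6,7,8}  (accept∈set)
end set {3,4,5,6,7,8} — state 3 in

Answer: ACCEPT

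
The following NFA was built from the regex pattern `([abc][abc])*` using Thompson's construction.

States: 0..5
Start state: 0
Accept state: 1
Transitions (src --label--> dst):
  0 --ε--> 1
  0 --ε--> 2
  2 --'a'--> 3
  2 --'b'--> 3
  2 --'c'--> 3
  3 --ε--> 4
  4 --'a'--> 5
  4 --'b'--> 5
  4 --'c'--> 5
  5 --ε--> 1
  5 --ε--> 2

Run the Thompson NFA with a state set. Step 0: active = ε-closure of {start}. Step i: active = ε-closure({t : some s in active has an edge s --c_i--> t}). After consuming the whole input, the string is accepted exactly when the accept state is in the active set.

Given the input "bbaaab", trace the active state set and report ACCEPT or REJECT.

Answer: ACCEPT

Trace:
initial (ε-close {0}): {0,1,2}
'b' @ 1: {3,4}
'b' @ 2: {1,2,5}  (accept∈set)
'a' @ 3: {3,4}
'a' @ 4: {1,2,5}  (accept∈set)
'a' @ 5: {3,4}
'b' @ 6: {1,2,5}  (accept∈set)
after full input: {1,2,5}  (accept=1 in)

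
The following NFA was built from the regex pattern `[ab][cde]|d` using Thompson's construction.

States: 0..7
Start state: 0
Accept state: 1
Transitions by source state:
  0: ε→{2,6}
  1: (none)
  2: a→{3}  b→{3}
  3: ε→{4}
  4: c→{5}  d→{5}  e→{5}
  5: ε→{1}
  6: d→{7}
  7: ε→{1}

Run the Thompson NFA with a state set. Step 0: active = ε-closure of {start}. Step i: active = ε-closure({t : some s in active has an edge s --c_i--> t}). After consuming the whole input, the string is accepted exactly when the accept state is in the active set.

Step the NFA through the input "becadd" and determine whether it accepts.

Answer: REJECT

Steps:
start: ε-closure({0}) = {0,2,6}
'b' @ 1: {3,4}
'e' @ 2: {1,5}  (accept∈set)
'c' @ 3: {}  — no active states
rest 'add' ignored (set empty)
end set {} — state 1 not in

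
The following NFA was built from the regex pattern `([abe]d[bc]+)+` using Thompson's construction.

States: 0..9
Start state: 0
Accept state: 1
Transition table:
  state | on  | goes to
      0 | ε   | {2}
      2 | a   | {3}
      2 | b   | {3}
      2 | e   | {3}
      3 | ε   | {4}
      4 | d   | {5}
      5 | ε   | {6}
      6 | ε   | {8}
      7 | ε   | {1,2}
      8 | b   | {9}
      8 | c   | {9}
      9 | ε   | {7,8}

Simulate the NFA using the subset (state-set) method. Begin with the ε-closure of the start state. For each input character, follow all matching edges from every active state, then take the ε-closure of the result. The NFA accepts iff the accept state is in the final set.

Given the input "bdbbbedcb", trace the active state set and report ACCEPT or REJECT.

initial (ε-close {0}): {0,2}
'b' @ 1: {3,4}
'd' @ 2: {5,6,8}
'b' @ 3: {1,2,7,8,9}  ✓accept
'b' @ 4: {1,2,3,4,7,8,9}  ✓accept
'b' @ 5: {1,2,3,4,7,8,9}  ✓accept
'e' @ 6: {3,4}
'd' @ 7: {5,6,8}
'c' @ 8: {1,2,7,8,9}  ✓accept
'b' @ 9: {1,2,3,4,7,8,9}  ✓accept
final: {1,2,3,4,7,8,9}; accept 1 in set

Answer: ACCEPT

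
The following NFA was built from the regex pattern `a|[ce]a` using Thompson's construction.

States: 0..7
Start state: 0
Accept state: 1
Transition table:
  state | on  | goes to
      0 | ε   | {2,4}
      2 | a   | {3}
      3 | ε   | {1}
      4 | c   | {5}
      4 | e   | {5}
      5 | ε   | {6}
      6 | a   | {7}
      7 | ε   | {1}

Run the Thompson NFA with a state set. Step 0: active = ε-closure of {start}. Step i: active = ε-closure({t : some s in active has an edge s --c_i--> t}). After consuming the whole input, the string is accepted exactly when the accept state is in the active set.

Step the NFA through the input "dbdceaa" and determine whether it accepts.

start: ε-closure({0}) = {0,2,4}
'd' @ 1: {}  — state set empty
rest 'bdceaa' ignored (set empty)
after full input: {}  (accept=1 not in)

Answer: REJECT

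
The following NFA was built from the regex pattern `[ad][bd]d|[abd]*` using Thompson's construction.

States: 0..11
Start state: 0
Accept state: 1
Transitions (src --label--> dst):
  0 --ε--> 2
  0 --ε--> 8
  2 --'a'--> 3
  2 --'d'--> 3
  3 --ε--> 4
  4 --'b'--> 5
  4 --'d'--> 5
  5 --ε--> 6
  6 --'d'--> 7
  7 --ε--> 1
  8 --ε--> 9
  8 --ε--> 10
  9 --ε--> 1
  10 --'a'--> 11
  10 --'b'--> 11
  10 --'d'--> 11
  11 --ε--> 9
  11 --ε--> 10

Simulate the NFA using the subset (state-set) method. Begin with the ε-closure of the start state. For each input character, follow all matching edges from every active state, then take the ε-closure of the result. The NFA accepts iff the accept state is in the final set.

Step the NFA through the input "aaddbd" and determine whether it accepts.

Answer: ACCEPT

Steps:
initial (ε-close {0}): {0,1,2,8,9,10}
'a' @ 1: {1,3,4,9,10,11}  [accepting]
'a' @ 2: {1,9,10,11}  [accepting]
'd' @ 3: {1,9,10,11}  [accepting]
'd' @ 4: {1,9,10,11}  [accepting]
'b' @ 5: {1,9,10,11}  [accepting]
'd' @ 6: {1,9,10,11}  [accepting]
end set {1,9,10,11} — state 1 in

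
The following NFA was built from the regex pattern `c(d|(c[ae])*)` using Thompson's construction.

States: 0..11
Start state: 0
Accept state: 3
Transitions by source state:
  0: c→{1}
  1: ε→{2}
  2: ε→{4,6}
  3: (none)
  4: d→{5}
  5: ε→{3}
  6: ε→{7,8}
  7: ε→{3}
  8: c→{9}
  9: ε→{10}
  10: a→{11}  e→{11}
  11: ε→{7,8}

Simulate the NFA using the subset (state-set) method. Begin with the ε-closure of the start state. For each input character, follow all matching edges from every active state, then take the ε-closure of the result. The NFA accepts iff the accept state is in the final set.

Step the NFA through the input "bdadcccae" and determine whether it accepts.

Answer: REJECT

Steps:
initial (ε-close {0}): {0}
'b' @ 1: {}  — state set empty
rest 'dadcccae' ignored (set empty)
after full input: {}  (accept=3 not in)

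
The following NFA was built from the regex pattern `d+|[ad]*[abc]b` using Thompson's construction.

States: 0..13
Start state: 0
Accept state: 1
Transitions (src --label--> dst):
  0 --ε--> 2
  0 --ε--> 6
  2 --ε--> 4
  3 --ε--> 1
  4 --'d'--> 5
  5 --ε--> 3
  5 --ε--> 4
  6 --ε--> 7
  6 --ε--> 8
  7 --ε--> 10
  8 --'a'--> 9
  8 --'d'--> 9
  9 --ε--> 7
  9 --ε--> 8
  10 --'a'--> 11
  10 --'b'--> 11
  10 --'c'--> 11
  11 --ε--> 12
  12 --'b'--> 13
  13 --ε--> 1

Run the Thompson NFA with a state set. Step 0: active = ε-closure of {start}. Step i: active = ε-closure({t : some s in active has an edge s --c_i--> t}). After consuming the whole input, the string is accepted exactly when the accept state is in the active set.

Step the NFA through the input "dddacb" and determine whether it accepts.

Answer: ACCEPT

Trace:
S₀ = ε-closure({0}) = {0,2,4,6,7,8,10}
'd' @ 1: {1,3,4,5,7,8,9,10}  ✓accept
'd' @ 2: {1,3,4,5,7,8,9,10}  ✓accept
'd' @ 3: {1,3,4,5,7,8,9,10}  ✓accept
'a' @ 4: {7,8,9,10,11,12}
'c' @ 5: {11,12}
'b' @ 6: {1,13}  ✓accept
after full input: {1,13}  (accept=1 in)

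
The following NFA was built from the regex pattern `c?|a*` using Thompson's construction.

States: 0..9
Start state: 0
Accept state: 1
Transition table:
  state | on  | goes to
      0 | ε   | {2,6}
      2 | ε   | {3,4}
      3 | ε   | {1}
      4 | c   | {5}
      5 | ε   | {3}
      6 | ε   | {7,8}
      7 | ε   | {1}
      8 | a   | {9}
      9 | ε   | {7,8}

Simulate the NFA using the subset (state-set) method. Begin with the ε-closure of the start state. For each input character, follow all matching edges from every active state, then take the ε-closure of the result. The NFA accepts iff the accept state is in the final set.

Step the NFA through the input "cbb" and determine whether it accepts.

Answer: REJECT

Derivation:
S₀ = ε-closure({0}) = {0,1,2,3,4,6,7,8}
'c' @ 1: {1,3,5}  ✓accept
'b' @ 2: {}  — state set empty
rest 'b' ignored (set empty)
end set {} — state 1 not in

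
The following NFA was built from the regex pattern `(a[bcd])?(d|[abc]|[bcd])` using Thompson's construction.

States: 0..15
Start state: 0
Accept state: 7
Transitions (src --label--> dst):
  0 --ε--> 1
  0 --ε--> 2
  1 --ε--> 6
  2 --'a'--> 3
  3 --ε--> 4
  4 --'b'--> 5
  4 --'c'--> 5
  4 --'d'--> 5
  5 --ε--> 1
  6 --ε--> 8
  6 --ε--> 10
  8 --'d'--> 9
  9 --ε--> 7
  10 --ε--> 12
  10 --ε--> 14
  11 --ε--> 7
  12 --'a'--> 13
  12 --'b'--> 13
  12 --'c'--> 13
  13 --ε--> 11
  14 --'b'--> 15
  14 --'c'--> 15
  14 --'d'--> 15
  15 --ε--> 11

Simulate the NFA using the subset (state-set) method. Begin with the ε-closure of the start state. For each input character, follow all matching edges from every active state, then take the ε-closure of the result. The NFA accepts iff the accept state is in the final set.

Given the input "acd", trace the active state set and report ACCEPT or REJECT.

Answer: ACCEPT

Trace:
initial (ε-close {0}): {0,1,2,6,8,10,12,14}
'a' @ 1: {3,4,7,11,13}  ✓accept
'c' @ 2: {1,5,6,8,10,12,14}
'd' @ 3: {7,9,11,15}  ✓accept
end set {7,9,11,15} — state 7 in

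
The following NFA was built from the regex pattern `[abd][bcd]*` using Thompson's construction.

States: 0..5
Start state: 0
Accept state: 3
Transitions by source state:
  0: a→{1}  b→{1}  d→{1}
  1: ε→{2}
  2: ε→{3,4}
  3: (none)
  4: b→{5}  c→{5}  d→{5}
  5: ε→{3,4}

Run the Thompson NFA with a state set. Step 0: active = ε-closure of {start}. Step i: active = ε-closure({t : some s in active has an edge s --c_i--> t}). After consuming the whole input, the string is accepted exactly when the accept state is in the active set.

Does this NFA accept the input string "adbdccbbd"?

start: ε-closure({0}) = {0}
'a' @ 1: {1,2,3,4}  ✓accept
'd' @ 2: {3,4,5}  ✓accept
'b' @ 3: {3,4,5}  ✓accept
'd' @ 4: {3,4,5}  ✓accept
'c' @ 5: {3,4,5}  ✓accept
'c' @ 6: {3,4,5}  ✓accept
'b' @ 7: {3,4,5}  ✓accept
'b' @ 8: {3,4,5}  ✓accept
'd' @ 9: {3,4,5}  ✓accept
end set {3,4,5} — state 3 in

Answer: ACCEPT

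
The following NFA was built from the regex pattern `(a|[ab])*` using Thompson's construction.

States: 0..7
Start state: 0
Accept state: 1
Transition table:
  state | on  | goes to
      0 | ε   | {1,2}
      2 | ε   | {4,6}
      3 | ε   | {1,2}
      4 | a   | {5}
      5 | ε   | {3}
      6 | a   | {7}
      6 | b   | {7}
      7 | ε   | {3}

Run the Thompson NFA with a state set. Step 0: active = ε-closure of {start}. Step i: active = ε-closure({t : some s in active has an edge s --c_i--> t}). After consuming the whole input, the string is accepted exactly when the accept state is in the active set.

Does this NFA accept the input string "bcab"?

start: ε-closure({0}) = {0,1,2,4,6}
'b' @ 1: {1,2,3,4,6,7}  (accept∈set)
'c' @ 2: {}  — no active states
rest 'ab' ignored (set empty)
after full input: {}  (accept=1 not in)

Answer: REJECT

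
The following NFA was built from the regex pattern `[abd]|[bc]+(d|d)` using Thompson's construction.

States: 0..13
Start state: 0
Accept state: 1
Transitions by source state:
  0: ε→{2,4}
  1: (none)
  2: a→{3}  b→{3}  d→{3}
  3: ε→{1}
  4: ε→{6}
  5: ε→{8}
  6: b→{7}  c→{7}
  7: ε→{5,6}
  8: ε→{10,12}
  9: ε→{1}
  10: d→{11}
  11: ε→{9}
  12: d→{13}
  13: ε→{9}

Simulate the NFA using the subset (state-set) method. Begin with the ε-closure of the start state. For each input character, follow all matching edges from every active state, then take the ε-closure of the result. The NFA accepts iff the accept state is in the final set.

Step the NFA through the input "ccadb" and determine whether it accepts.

Answer: REJECT

Derivation:
initial (ε-close {0}): {0,2,4,6}
'c' @ 1: {5,6,7,8,10,12}
'c' @ 2: {5,6,7,8,10,12}
'a' @ 3: {}  — dead — no transitions
rest 'db' ignored (set empty)
end set {} — state 1 not in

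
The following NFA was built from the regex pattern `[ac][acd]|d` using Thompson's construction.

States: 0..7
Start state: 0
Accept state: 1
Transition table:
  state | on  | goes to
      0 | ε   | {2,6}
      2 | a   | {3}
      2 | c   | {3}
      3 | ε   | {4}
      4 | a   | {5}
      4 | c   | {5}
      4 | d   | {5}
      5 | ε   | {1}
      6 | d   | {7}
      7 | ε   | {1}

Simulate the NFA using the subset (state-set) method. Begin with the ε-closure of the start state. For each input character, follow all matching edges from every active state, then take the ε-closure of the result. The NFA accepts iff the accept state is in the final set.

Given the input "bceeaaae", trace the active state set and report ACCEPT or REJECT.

Answer: REJECT

Derivation:
initial (ε-close {0}): {0,2,6}
'b' @ 1: {}  — state set empty
rest 'ceeaaae' ignored (set empty)
end set {} — state 1 not in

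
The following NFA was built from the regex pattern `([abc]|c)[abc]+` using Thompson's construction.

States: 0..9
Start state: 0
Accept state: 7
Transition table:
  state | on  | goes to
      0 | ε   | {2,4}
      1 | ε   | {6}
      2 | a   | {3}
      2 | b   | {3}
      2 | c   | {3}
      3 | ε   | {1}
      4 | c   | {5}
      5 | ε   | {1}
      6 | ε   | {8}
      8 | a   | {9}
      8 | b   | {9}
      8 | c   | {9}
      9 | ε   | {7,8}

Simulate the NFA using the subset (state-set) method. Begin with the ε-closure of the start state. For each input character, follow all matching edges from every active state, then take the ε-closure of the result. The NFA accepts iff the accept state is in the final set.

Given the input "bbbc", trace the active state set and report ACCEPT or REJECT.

Answer: ACCEPT

Derivation:
start: ε-closure({0}) = {0,2,4}
'b' @ 1: {1,3,6,8}
'b' @ 2: {7,8,9}  (accept∈set)
'b' @ 3: {7,8,9}  (accept∈set)
'c' @ 4: {7,8,9}  (accept∈set)
end set {7,8,9} — state 7 in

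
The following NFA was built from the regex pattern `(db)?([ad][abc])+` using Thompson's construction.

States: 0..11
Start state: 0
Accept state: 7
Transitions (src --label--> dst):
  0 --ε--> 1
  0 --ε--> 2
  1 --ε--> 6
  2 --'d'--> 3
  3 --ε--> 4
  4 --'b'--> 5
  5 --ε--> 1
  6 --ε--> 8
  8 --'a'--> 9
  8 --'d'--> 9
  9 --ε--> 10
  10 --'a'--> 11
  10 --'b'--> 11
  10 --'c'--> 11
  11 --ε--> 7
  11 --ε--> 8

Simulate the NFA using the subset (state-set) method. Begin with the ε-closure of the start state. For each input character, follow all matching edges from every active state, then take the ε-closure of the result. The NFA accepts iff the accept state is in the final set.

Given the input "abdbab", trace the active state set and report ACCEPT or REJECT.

Answer: ACCEPT

Derivation:
start: ε-closure({0}) = {0,1,2,6,8}
'a' @ 1: {9,10}
'b' @ 2: {7,8,11}  ✓accept
'd' @ 3: {9,10}
'b' @ 4: {7,8,11}  ✓accept
'a' @ 5: {9,10}
'b' @ 6: {7,8,11}  ✓accept
after full input: {7,8,11}  (accept=7 in)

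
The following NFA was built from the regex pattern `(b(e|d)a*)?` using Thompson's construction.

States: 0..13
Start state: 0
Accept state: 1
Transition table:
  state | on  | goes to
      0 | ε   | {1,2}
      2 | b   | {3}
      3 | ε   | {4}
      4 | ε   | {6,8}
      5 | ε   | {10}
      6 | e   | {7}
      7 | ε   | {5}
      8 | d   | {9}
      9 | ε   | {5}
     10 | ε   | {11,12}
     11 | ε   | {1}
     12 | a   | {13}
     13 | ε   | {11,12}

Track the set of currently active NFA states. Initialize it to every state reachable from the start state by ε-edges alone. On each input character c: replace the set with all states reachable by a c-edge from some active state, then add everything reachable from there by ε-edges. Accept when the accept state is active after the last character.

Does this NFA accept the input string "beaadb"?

Answer: REJECT

Trace:
initial (ε-close {0}): {0,1,2}
'b' @ 1: {3,4,6,8}
'e' @ 2: {1,5,7,10,11,12}  (accept∈set)
'a' @ 3: {1,11,12,13}  (accept∈set)
'a' @ 4: {1,11,12,13}  (accept∈set)
'd' @ 5: {}  — no active states
rest 'b' ignored (set empty)
final: {}; accept 1 not in set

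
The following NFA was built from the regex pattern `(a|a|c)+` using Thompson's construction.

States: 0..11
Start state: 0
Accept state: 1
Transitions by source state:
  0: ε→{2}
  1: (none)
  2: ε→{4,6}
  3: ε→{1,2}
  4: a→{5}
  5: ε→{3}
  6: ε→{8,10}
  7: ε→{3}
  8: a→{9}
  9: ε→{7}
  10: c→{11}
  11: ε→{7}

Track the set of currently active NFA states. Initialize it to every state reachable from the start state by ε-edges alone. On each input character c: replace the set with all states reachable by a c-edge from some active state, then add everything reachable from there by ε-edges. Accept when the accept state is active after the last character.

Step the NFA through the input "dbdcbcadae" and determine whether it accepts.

initial (ε-close {0}): {0,2,4,6,8,10}
'd' @ 1: {}  — dead — no transitions
rest 'bdcbcadae' ignored (set empty)
end set {} — state 1 not in

Answer: REJECT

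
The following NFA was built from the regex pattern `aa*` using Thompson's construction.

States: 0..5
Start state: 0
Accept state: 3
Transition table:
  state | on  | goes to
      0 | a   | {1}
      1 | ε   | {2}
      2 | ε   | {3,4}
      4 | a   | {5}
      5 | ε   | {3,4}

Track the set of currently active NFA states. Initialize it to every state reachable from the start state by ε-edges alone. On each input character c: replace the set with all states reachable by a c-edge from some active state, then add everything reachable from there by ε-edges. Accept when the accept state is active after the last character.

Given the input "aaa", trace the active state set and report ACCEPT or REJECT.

Answer: ACCEPT

Trace:
start: ε-closure({0}) = {0}
'a' @ 1: {1,2,3,4}  [accepting]
'a' @ 2: {3,4,5}  [accepting]
'a' @ 3: {3,4,5}  [accepting]
end set {3,4,5} — state 3 in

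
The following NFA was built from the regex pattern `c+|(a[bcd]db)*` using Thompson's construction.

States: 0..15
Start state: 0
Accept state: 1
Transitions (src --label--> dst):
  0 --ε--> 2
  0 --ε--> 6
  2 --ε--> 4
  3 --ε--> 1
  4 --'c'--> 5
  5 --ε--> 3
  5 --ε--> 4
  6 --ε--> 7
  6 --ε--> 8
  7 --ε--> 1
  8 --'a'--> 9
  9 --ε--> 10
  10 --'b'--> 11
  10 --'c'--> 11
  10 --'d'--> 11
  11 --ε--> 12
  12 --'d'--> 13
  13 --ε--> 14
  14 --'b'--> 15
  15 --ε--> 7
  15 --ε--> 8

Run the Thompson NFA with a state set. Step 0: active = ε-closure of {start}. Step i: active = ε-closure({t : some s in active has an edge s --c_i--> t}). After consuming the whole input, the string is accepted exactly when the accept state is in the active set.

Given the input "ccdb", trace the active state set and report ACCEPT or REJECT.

Answer: REJECT

Steps:
start: ε-closure({0}) = {0,1,2,4,6,7,8}
'c' @ 1: {1,3,4,5}  [accepting]
'c' @ 2: {1,3,4,5}  [accepting]
'd' @ 3: {}  — state set empty
rest 'b' ignored (set empty)
final: {}; accept 1 not in set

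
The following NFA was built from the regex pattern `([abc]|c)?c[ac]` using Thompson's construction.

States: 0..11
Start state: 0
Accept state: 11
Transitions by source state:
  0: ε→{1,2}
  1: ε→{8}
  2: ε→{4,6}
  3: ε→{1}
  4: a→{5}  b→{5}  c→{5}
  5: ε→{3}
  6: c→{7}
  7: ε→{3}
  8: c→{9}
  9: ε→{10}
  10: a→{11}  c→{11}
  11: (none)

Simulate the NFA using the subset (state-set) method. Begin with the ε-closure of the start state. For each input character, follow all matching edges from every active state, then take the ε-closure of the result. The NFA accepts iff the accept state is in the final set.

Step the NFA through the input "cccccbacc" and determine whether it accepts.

S₀ = ε-closure({0}) = {0,1,2,4,6,8}
'c' @ 1: {1,3,5,7,8,9,10}
'c' @ 2: {9,10,11}  (accept∈set)
'c' @ 3: {11}  (accept∈set)
'c' @ 4: {}  — dead — no transitions
rest 'cbacc' ignored (set empty)
end set {} — state 11 not in

Answer: REJECT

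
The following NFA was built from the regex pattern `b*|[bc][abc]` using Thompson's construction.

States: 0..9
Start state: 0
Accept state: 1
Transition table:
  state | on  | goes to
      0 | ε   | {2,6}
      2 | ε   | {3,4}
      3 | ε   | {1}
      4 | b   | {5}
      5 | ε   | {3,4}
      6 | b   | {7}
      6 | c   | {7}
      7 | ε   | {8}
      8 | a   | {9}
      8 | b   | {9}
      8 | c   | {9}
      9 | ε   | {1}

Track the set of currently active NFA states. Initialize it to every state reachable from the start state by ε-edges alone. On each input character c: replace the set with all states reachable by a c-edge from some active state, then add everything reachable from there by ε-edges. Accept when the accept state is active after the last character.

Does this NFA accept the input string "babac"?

Answer: REJECT

Steps:
S₀ = ε-closure({0}) = {0,1,2,3,4,6}
'b' @ 1: {1,3,4,5,7,8}  [accepting]
'a' @ 2: {1,9}  [accepting]
'b' @ 3: {}  — dead — no transitions
rest 'ac' ignored (set empty)
final: {}; accept 1 not in set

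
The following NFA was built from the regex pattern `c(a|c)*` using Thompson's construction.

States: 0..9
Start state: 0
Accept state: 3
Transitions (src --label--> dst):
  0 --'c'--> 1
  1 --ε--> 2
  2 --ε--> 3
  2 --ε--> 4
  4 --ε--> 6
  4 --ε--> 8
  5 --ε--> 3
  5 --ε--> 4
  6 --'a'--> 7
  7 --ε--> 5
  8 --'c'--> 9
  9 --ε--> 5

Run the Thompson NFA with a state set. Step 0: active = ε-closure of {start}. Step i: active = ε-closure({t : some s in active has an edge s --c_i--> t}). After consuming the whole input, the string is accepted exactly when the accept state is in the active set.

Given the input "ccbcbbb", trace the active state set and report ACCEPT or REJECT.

S₀ = ε-closure({0}) = {0}
'c' @ 1: {1,2,3,4,6,8}  (accept∈set)
'c' @ 2: {3,4,5,6,8,9}  (accept∈set)
'b' @ 3: {}  — dead — no transitions
rest 'cbbb' ignored (set empty)
after full input: {}  (accept=3 not in)

Answer: REJECT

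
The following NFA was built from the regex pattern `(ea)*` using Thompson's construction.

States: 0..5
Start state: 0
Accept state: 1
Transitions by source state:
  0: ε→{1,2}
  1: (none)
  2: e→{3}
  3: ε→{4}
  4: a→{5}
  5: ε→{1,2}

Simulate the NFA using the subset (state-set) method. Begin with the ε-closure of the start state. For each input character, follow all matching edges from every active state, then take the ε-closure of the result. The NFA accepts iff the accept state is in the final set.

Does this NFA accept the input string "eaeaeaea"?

S₀ = ε-closure({0}) = {0,1,2}
'e' @ 1: {3,4}
'a' @ 2: {1,2,5}  [accepting]
'e' @ 3: {3,4}
'a' @ 4: {1,2,5}  [accepting]
'e' @ 5: {3,4}
'a' @ 6: {1,2,5}  [accepting]
'e' @ 7: {3,4}
'a' @ 8: {1,2,5}  [accepting]
final: {1,2,5}; accept 1 in set

Answer: ACCEPT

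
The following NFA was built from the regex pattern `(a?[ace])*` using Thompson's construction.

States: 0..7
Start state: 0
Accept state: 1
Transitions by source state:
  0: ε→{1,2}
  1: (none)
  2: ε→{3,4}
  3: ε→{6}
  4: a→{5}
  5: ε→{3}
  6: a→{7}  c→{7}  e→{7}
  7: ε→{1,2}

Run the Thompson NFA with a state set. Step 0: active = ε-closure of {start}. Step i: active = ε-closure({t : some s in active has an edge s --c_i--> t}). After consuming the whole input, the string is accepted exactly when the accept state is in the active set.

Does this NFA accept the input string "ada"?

Answer: REJECT

Trace:
S₀ = ε-closure({0}) = {0,1,2,3,4,6}
'a' @ 1: {1,2,3,4,5,6,7}  ✓accept
'd' @ 2: {}  — no active states
rest 'a' ignored (set empty)
end set {} — state 1 not in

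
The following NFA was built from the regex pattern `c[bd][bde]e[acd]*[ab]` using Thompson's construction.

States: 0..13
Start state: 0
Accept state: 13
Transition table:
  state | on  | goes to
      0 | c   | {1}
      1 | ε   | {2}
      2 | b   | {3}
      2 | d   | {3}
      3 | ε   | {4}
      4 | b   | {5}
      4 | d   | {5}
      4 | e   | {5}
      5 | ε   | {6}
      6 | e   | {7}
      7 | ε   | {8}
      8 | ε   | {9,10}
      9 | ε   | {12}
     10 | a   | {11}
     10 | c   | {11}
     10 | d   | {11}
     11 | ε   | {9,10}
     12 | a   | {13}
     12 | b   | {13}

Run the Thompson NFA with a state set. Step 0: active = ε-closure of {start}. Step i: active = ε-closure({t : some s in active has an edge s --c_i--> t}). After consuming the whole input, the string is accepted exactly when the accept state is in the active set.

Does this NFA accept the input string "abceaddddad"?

initial (ε-close {0}): {0}
'a' @ 1: {}  — no active states
rest 'bceaddddad' ignored (set empty)
final: {}; accept 13 not in set

Answer: REJECT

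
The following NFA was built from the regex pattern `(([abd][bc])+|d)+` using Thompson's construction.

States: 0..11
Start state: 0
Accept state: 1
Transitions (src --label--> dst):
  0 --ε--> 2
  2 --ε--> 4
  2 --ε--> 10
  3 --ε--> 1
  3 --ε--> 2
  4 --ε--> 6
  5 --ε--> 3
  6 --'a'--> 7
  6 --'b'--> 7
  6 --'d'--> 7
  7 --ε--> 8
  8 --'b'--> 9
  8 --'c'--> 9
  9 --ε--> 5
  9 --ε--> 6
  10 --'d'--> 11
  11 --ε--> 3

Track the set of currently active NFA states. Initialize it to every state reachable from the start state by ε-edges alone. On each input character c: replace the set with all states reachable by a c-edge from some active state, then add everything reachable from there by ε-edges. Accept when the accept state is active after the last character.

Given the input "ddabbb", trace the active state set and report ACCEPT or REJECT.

Answer: ACCEPT

Derivation:
start: ε-closure({0}) = {0,2,4,6,10}
'd' @ 1: {1,2,3,4,6,7,8,10,11}  (accept∈set)
'd' @ 2: {1,2,3,4,6,7,8,10,11}  (accept∈set)
'a' @ 3: {7,8}
'b' @ 4: {1,2,3,4,5,6,9,10}  (accept∈set)
'b' @ 5: {7,8}
'b' @ 6: {1,2,3,4,5,6,9,10}  (accept∈set)
final: {1,2,3,4,5,6,9,10}; accept 1 in set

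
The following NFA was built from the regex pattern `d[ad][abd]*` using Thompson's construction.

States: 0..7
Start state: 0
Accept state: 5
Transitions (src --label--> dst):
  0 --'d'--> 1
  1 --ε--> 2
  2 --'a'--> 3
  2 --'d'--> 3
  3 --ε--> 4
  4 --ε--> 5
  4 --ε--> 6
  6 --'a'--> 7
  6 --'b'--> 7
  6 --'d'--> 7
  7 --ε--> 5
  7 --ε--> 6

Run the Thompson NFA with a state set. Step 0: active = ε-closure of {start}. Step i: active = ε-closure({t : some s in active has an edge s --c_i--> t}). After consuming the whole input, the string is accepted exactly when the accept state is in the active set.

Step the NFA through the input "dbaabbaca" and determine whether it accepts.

Answer: REJECT

Derivation:
start: ε-closure({0}) = {0}
'd' @ 1: {1,2}
'b' @ 2: {}  — state set empty
rest 'aabbaca' ignored (set empty)
end set {} — state 5 not in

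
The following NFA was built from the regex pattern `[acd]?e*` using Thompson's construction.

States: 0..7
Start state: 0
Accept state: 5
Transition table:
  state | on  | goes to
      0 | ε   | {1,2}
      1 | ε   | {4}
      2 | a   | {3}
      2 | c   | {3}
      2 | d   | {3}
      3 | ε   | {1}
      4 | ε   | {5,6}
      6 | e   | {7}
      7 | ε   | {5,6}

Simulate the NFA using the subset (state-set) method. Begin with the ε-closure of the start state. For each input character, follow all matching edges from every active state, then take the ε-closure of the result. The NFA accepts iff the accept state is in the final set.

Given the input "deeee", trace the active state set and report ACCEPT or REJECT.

Answer: ACCEPT

Steps:
start: ε-closure({0}) = {0,1,2,4,5,6}
'd' @ 1: {1,3,4,5,6}  ✓accept
'e' @ 2: {5,6,7}  ✓accept
'e' @ 3: {5,6,7}  ✓accept
'e' @ 4: {5,6,7}  ✓accept
'e' @ 5: {5,6,7}  ✓accept
end set {5,6,7} — state 5 in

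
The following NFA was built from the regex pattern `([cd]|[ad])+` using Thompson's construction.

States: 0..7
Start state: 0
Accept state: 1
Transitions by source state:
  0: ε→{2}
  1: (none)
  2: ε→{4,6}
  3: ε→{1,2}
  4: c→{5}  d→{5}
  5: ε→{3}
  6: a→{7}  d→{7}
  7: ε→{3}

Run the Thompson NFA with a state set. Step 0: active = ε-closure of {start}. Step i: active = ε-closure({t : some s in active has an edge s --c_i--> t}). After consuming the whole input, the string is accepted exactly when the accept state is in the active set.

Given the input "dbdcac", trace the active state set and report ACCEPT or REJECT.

Answer: REJECT

Trace:
initial (ε-close {0}): {0,2,4,6}
'd' @ 1: {1,2,3,4,5,6,7}  [accepting]
'b' @ 2: {}  — no active states
rest 'dcac' ignored (set empty)
end set {} — state 1 not in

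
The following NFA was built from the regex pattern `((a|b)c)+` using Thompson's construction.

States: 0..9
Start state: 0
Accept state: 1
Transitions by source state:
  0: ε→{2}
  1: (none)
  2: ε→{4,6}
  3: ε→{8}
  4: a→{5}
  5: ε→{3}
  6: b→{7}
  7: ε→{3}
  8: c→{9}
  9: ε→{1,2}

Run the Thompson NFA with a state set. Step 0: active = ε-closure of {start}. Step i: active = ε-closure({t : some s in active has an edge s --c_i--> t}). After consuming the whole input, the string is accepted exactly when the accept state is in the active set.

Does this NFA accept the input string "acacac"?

Answer: ACCEPT

Derivation:
S₀ = ε-closure({0}) = {0,2,4,6}
'a' @ 1: {3,5,8}
'c' @ 2: {1,2,4,6,9}  (accept∈set)
'a' @ 3: {3,5,8}
'c' @ 4: {1,2,4,6,9}  (accept∈set)
'a' @ 5: {3,5,8}
'c' @ 6: {1,2,4,6,9}  (accept∈set)
final: {1,2,4,6,9}; accept 1 in set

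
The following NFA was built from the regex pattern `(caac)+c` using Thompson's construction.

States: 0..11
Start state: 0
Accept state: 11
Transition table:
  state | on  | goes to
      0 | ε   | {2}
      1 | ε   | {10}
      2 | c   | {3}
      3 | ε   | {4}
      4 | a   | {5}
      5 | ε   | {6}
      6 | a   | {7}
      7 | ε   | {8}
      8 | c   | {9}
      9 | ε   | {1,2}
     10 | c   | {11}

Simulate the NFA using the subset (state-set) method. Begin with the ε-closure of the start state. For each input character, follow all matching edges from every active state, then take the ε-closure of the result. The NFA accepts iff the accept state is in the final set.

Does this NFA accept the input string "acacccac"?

Answer: REJECT

Steps:
S₀ = ε-closure({0}) = {0,2}
'a' @ 1: {}  — dead — no transitions
rest 'cacccac' ignored (set empty)
end set {} — state 11 not in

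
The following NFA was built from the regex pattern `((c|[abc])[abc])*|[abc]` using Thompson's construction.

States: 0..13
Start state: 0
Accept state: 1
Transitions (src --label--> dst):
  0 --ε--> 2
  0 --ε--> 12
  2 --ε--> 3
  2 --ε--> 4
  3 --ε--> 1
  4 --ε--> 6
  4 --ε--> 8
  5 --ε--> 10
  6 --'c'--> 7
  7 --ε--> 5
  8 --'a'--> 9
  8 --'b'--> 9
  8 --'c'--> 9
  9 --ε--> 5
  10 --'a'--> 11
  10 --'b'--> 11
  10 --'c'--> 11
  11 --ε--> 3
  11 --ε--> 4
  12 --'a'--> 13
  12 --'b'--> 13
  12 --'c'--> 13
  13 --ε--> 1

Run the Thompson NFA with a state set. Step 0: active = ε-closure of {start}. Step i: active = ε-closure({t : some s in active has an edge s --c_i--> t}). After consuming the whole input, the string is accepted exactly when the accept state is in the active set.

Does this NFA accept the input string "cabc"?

Answer: ACCEPT

Derivation:
initial (ε-close {0}): {0,1,2,3,4,6,8,12}
'c' @ 1: {1,5,7,9,10,13}  ✓accept
'a' @ 2: {1,3,4,6,8,11}  ✓accept
'b' @ 3: {5,9,10}
'c' @ 4: {1,3,4,6,8,11}  ✓accept
final: {1,3,4,6,8,11}; accept 1 in set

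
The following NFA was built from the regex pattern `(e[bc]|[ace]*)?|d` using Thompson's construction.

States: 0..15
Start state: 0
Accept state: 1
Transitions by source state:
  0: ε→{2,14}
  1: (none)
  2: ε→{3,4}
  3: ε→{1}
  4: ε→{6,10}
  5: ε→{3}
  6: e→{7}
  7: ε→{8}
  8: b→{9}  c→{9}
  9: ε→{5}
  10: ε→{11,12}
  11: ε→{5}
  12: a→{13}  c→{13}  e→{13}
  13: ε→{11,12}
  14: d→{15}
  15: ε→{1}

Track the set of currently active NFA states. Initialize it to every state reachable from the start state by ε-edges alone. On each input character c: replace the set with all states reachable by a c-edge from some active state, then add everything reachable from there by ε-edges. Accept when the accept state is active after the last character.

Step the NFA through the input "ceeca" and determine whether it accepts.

Answer: ACCEPT

Steps:
start: ε-closure({0}) = {0,1,2,3,4,5,6,10,11,12,14}
'c' @ 1: {1,3,5,11,12,13}  ✓accept
'e' @ 2: {1,3,5,11,12,13}  ✓accept
'e' @ 3: {1,3,5,11,12,13}  ✓accept
'c' @ 4: {1,3,5,11,12,13}  ✓accept
'a' @ 5: {1,3,5,11,12,13}  ✓accept
final: {1,3,5,11,12,13}; accept 1 in set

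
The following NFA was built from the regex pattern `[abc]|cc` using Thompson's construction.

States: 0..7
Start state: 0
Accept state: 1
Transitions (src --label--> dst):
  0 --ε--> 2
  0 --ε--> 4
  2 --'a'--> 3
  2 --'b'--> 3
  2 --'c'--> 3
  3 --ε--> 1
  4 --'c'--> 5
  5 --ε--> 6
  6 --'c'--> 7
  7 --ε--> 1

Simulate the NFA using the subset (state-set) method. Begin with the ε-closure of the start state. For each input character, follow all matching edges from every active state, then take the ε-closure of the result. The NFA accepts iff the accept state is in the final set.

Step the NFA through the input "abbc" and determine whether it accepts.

Answer: REJECT

Derivation:
start: ε-closure({0}) = {0,2,4}
'a' @ 1: {1,3}  ✓accept
'b' @ 2: {}  — state set empty
rest 'bc' ignored (set empty)
after full input: {}  (accept=1 not in)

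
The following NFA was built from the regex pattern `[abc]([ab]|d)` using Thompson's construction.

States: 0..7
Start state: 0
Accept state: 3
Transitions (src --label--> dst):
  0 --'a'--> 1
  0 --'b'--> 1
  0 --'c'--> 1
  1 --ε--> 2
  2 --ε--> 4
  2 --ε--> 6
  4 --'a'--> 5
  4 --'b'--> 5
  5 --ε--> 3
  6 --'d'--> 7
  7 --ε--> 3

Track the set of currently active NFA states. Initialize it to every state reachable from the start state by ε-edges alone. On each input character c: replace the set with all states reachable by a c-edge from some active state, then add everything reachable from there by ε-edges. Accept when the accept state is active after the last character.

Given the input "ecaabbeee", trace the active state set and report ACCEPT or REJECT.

S₀ = ε-closure({0}) = {0}
'e' @ 1: {}  — dead — no transitions
rest 'caabbeee' ignored (set empty)
end set {} — state 3 not in

Answer: REJECT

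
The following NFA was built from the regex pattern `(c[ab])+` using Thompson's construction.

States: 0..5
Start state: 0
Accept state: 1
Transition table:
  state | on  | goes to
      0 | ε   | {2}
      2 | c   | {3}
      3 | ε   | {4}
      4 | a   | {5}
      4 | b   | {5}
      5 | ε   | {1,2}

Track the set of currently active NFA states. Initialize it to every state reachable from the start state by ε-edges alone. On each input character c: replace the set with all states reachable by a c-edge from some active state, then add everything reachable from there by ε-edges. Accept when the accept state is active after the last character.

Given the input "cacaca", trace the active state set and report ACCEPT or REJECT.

S₀ = ε-closure({0}) = {0,2}
'c' @ 1: {3,4}
'a' @ 2: {1,2,5}  [accepting]
'c' @ 3: {3,4}
'a' @ 4: {1,2,5}  [accepting]
'c' @ 5: {3,4}
'a' @ 6: {1,2,5}  [accepting]
after full input: {1,2,5}  (accept=1 in)

Answer: ACCEPT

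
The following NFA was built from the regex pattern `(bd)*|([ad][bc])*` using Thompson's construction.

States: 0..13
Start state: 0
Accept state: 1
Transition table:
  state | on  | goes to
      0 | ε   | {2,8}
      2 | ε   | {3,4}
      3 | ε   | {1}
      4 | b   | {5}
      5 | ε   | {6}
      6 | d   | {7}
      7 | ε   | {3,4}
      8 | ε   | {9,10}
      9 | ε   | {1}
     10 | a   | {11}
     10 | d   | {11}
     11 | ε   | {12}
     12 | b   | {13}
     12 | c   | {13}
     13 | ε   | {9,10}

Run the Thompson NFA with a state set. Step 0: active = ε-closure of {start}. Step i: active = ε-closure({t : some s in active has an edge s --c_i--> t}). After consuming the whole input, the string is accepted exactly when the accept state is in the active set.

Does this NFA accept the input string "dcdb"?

Answer: ACCEPT

Trace:
start: ε-closure({0}) = {0,1,2,3,4,8,9,10}
'd' @ 1: {11,12}
'c' @ 2: {1,9,10,13}  [accepting]
'd' @ 3: {11,12}
'b' @ 4: {1,9,10,13}  [accepting]
after full input: {1,9,10,13}  (accept=1 in)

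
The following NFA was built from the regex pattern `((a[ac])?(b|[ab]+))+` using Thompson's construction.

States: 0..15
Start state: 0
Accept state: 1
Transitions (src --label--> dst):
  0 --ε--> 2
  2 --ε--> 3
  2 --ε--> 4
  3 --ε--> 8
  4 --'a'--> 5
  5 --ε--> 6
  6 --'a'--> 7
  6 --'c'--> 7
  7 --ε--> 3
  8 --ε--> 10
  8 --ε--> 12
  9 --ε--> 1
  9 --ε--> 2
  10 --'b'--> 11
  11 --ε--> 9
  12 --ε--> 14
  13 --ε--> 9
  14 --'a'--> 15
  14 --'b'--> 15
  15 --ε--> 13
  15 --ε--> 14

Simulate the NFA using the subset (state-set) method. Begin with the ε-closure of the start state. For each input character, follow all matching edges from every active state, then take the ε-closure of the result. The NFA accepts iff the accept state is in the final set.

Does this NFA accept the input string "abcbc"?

Answer: REJECT

Trace:
start: ε-closure({0}) = {0,2,3,4,8,10,12,14}
'a' @ 1: {1,2,3,4,5,6,8,9,10,12,13,14,15}  (accept∈set)
'b' @ 2: {1,2,3,4,8,9,10,11,12,13,14,15}  (accept∈set)
'c' @ 3: {}  — dead — no transitions
rest 'bc' ignored (set empty)
final: {}; accept 1 not in set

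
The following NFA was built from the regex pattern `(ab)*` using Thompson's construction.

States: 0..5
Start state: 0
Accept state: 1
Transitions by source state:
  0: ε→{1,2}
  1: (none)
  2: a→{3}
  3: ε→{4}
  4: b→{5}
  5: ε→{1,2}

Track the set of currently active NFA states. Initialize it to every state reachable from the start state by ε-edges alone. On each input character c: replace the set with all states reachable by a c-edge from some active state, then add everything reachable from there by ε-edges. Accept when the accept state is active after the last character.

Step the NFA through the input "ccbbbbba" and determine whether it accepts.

Answer: REJECT

Derivation:
S₀ = ε-closure({0}) = {0,1,2}
'c' @ 1: {}  — state set empty
rest 'cbbbbba' ignored (set empty)
final: {}; accept 1 not in set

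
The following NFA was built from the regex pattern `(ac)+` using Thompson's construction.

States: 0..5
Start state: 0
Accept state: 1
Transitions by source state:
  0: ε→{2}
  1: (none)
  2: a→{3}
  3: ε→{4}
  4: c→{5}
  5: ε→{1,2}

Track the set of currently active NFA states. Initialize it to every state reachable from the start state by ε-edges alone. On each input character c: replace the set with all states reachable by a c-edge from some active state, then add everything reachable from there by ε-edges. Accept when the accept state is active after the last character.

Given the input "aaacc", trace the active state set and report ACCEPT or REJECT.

Answer: REJECT

Derivation:
S₀ = ε-closure({0}) = {0,2}
'a' @ 1: {3,4}
'a' @ 2: {}  — dead — no transitions
rest 'acc' ignored (set empty)
end set {} — state 1 not in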